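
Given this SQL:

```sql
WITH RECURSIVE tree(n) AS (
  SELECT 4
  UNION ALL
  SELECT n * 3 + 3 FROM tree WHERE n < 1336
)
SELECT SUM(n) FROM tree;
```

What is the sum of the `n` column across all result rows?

6001

Base: n=4.
Iteration 1: 4 < 1336 holds -> n = 4 * 3 + 3 = 15.
Iteration 2: 15 < 1336 holds -> n = 15 * 3 + 3 = 48.
Iteration 3: 48 < 1336 holds -> n = 48 * 3 + 3 = 147.
Iteration 4: 147 < 1336 holds -> n = 147 * 3 + 3 = 444.
Iteration 5: 444 < 1336 holds -> n = 444 * 3 + 3 = 1335.
Iteration 6: 1335 < 1336 holds -> n = 1335 * 3 + 3 = 4008.
Iteration 7: 4008 < 1336 fails; recursion stops.
SUM(n) = 4 + 15 + 48 + 147 + 444 + 1335 + 4008 = 6001.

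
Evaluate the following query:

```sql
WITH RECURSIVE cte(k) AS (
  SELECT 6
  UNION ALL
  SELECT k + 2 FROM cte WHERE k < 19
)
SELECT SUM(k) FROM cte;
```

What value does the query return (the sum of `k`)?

104

Base: k=6.
Iteration 1: 6 < 19 holds -> k = 6 + 2 = 8.
Iteration 2: 8 < 19 holds -> k = 8 + 2 = 10.
Iteration 3: 10 < 19 holds -> k = 10 + 2 = 12.
Iteration 4: 12 < 19 holds -> k = 12 + 2 = 14.
Iteration 5: 14 < 19 holds -> k = 14 + 2 = 16.
Iteration 6: 16 < 19 holds -> k = 16 + 2 = 18.
Iteration 7: 18 < 19 holds -> k = 18 + 2 = 20.
Iteration 8: 20 < 19 fails; recursion stops.
SUM(k) = 6 + 8 + 10 + 12 + 14 + 16 + 18 + 20 = 104.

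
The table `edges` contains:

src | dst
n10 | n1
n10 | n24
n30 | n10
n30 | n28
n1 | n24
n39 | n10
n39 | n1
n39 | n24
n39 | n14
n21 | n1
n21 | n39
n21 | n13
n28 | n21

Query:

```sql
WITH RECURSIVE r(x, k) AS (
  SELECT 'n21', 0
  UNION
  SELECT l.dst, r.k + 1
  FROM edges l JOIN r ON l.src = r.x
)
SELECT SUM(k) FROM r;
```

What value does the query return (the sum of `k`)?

21

Base: (n21, k=0).
Iteration 1: edges from {n21} -> (n1, k=1), (n13, k=1), (n39, k=1).
Iteration 2: edges from {n1,n13,n39} -> (n1, k=2), (n10, k=2), (n14, k=2), (n24, k=2). [UNION drops 1 duplicate row(s)]
Iteration 3: edges from {n1,n10,n14,n24} -> (n1, k=3), (n24, k=3). [UNION drops 1 duplicate row(s)]
Iteration 4: edges from {n1,n24} -> (n24, k=4).
Iteration 5: no outgoing edges from {n24}; recursion stops.
SUM(k) = 0 + 1 + 1 + 1 + 2 + 2 + 2 + 2 + 3 + 3 + 4 = 21.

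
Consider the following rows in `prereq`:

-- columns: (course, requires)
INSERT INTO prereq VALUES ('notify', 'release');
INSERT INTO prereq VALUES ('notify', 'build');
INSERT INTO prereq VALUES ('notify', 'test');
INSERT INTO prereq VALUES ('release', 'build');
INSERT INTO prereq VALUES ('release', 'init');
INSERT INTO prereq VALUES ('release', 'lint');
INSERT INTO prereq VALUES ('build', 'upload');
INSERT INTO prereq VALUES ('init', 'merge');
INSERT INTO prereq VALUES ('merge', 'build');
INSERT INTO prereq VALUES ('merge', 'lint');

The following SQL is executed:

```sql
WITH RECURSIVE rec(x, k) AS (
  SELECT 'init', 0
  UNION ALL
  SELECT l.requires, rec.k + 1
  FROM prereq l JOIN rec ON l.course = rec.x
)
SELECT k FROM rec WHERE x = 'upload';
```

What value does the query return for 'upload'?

Base: (init, k=0).
Iteration 1: edges from {init} -> (merge, k=1).
Iteration 2: edges from {merge} -> (build, k=2), (lint, k=2).
Iteration 3: edges from {build,lint} -> (upload, k=3).
Iteration 4: no outgoing edges from {upload}; recursion stops.

3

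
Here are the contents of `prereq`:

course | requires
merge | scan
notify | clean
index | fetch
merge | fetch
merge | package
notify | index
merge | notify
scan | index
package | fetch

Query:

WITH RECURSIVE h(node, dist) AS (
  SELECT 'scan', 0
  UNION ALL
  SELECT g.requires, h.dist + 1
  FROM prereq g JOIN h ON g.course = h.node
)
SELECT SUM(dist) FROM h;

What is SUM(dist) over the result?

Base: (scan, dist=0).
Iteration 1: edges from {scan} -> (index, dist=1).
Iteration 2: edges from {index} -> (fetch, dist=2).
Iteration 3: no outgoing edges from {fetch}; recursion stops.
SUM(dist) = 0 + 1 + 2 = 3.

3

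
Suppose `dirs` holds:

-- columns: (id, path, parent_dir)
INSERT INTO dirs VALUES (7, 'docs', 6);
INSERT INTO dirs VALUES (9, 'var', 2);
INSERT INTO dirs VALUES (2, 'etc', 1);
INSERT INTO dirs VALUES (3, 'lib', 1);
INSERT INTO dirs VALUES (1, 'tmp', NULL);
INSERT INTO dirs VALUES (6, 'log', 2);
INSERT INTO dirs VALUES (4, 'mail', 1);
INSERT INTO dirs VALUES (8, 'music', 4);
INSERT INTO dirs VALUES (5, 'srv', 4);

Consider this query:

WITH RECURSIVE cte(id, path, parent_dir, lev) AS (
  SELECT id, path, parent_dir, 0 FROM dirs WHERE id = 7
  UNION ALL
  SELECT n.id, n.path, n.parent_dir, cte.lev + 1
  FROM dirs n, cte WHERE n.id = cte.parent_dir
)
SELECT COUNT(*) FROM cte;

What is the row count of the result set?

4

Base: id=7 (docs), parent_dir=6, lev 0.
Iteration 1: join on id=6 -> log (id 6, parent_dir=2, lev 1).
Iteration 2: join on id=2 -> etc (id 2, parent_dir=1, lev 2).
Iteration 3: join on id=1 -> tmp (id 1, parent_dir=NULL, lev 3).
Iteration 4: parent_dir is NULL; no match; recursion stops.
Total rows emitted: 4.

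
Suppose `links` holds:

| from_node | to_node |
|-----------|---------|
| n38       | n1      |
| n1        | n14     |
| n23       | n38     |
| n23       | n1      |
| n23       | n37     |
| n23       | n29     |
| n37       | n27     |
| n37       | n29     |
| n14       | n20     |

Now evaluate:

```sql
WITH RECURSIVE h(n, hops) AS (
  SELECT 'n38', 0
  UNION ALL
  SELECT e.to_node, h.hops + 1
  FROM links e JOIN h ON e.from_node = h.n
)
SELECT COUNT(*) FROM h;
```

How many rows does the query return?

Base: (n38, hops=0).
Iteration 1: edges from {n38} -> (n1, hops=1).
Iteration 2: edges from {n1} -> (n14, hops=2).
Iteration 3: edges from {n14} -> (n20, hops=3).
Iteration 4: no outgoing edges from {n20}; recursion stops.
Total rows emitted: 4.

4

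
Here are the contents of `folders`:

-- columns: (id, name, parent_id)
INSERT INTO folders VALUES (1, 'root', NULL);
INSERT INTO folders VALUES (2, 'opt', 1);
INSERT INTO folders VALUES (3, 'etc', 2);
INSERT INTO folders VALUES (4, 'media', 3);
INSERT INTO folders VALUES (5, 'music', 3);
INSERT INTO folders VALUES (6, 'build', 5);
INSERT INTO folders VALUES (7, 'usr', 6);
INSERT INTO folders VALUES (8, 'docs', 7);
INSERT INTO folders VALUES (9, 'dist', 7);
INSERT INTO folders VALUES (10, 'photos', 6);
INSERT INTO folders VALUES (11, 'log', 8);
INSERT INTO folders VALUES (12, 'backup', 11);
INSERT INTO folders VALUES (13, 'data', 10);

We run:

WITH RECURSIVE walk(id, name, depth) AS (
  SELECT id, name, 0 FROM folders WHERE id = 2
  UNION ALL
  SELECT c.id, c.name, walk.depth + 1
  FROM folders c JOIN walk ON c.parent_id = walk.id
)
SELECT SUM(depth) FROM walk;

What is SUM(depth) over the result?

Base: id=2 (opt) at depth 0.
Iteration 1: rows with parent_id in {2} -> etc (id 3, depth 1).
Iteration 2: rows with parent_id in {3} -> media (id 4, depth 2), music (id 5, depth 2).
Iteration 3: rows with parent_id in {4,5} -> build (id 6, depth 3).
Iteration 4: rows with parent_id in {6} -> usr (id 7, depth 4), photos (id 10, depth 4).
Iteration 5: rows with parent_id in {7,10} -> docs (id 8, depth 5), dist (id 9, depth 5), data (id 13, depth 5).
Iteration 6: rows with parent_id in {8,9,13} -> log (id 11, depth 6).
Iteration 7: rows with parent_id in {11} -> backup (id 12, depth 7).
Iteration 8: no rows with parent_id in {12}; recursion stops.
SUM(depth) = 0 + 1 + 2 + 2 + 3 + 4 + 4 + 5 + 5 + 5 + 6 + 7 = 44.

44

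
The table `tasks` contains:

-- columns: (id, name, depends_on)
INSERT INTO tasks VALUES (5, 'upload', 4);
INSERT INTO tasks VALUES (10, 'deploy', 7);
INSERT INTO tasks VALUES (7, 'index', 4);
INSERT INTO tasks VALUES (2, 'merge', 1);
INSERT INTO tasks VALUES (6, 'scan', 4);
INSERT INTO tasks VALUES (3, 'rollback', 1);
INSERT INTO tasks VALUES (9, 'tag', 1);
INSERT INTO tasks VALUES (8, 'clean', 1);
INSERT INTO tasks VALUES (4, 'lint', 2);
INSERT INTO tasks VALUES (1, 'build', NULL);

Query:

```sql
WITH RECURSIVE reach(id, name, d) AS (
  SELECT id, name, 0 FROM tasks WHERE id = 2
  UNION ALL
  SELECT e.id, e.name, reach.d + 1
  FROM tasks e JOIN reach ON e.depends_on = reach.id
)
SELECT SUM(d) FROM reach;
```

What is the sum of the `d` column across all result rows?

Base: id=2 (merge) at d 0.
Iteration 1: rows with depends_on in {2} -> lint (id 4, d 1).
Iteration 2: rows with depends_on in {4} -> upload (id 5, d 2), scan (id 6, d 2), index (id 7, d 2).
Iteration 3: rows with depends_on in {5,6,7} -> deploy (id 10, d 3).
Iteration 4: no rows with depends_on in {10}; recursion stops.
SUM(d) = 0 + 1 + 2 + 2 + 2 + 3 = 10.

10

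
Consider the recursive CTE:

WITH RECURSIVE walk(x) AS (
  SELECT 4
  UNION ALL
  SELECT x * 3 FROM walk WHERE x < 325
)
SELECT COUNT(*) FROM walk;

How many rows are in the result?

6

Base: x=4.
Iteration 1: 4 < 325 holds -> x = 4 * 3 = 12.
Iteration 2: 12 < 325 holds -> x = 12 * 3 = 36.
Iteration 3: 36 < 325 holds -> x = 36 * 3 = 108.
Iteration 4: 108 < 325 holds -> x = 108 * 3 = 324.
Iteration 5: 324 < 325 holds -> x = 324 * 3 = 972.
Iteration 6: 972 < 325 fails; recursion stops.
Total rows emitted: 6.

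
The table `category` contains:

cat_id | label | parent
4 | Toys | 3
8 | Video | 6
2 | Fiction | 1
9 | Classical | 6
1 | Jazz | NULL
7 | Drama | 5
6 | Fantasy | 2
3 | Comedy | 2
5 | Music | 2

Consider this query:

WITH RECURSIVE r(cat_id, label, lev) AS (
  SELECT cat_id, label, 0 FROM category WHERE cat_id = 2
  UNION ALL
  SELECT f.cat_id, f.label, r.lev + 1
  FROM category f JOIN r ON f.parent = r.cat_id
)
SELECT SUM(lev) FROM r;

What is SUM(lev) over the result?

11

Base: cat_id=2 (Fiction) at lev 0.
Iteration 1: rows with parent in {2} -> Comedy (id 3, lev 1), Music (id 5, lev 1), Fantasy (id 6, lev 1).
Iteration 2: rows with parent in {3,5,6} -> Toys (id 4, lev 2), Drama (id 7, lev 2), Video (id 8, lev 2), Classical (id 9, lev 2).
Iteration 3: no rows with parent in {4,7,8,9}; recursion stops.
SUM(lev) = 0 + 1 + 1 + 1 + 2 + 2 + 2 + 2 = 11.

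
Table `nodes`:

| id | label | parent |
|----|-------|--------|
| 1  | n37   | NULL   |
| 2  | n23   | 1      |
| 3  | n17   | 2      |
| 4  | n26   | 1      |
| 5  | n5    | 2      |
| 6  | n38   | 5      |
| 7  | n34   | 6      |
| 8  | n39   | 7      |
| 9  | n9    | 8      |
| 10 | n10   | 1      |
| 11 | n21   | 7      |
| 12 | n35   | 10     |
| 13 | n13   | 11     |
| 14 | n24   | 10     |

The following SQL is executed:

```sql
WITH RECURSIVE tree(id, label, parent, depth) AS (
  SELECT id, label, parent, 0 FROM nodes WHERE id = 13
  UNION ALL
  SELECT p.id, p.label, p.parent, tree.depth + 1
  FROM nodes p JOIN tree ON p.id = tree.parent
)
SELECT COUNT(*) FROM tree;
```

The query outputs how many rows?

7

Base: id=13 (n13), parent=11, depth 0.
Iteration 1: join on id=11 -> n21 (id 11, parent=7, depth 1).
Iteration 2: join on id=7 -> n34 (id 7, parent=6, depth 2).
Iteration 3: join on id=6 -> n38 (id 6, parent=5, depth 3).
Iteration 4: join on id=5 -> n5 (id 5, parent=2, depth 4).
Iteration 5: join on id=2 -> n23 (id 2, parent=1, depth 5).
Iteration 6: join on id=1 -> n37 (id 1, parent=NULL, depth 6).
Iteration 7: parent is NULL; no match; recursion stops.
Total rows emitted: 7.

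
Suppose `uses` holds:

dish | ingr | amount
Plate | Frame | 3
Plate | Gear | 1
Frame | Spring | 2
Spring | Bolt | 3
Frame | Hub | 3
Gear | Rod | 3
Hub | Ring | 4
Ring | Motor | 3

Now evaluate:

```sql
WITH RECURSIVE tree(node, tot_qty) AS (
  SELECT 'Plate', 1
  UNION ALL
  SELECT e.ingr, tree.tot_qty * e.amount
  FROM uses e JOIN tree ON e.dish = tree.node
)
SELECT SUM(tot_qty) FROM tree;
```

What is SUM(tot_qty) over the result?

185

Base: (Plate, tot_qty=1).
Iteration 1: components of {Plate} -> Frame = 1*3 = 3, Gear = 1*1 = 1.
Iteration 2: components of {Frame,Gear} -> Hub = 3*3 = 9, Rod = 1*3 = 3, Spring = 3*2 = 6.
Iteration 3: components of {Hub,Rod,Spring} -> Bolt = 6*3 = 18, Ring = 9*4 = 36.
Iteration 4: components of {Bolt,Ring} -> Motor = 36*3 = 108.
Iteration 5: no further components; recursion stops.
SUM(tot_qty) = 1 + 3 + 1 + 6 + 9 + 3 + 18 + 36 + 108 = 185.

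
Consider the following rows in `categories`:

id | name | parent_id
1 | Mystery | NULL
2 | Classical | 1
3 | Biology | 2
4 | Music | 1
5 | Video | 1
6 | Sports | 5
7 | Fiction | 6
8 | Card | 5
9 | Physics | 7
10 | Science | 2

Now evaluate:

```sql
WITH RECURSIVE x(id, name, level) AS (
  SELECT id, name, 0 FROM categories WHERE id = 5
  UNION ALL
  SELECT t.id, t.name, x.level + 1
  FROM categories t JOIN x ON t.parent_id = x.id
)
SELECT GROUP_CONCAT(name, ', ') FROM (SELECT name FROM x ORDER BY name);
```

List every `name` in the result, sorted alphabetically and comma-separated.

Base: id=5 (Video) at level 0.
Iteration 1: rows with parent_id in {5} -> Sports (id 6, level 1), Card (id 8, level 1).
Iteration 2: rows with parent_id in {6,8} -> Fiction (id 7, level 2).
Iteration 3: rows with parent_id in {7} -> Physics (id 9, level 3).
Iteration 4: no rows with parent_id in {9}; recursion stops.

Card, Fiction, Physics, Sports, Video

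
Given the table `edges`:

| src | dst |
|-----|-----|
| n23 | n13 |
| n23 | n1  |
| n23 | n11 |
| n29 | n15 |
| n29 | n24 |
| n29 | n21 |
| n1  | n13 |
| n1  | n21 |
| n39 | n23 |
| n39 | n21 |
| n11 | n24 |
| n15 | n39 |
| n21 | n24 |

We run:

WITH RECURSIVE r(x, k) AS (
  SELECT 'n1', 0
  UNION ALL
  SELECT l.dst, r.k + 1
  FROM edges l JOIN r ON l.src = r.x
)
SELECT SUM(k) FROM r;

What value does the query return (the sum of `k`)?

4

Base: (n1, k=0).
Iteration 1: edges from {n1} -> (n13, k=1), (n21, k=1).
Iteration 2: edges from {n13,n21} -> (n24, k=2).
Iteration 3: no outgoing edges from {n24}; recursion stops.
SUM(k) = 0 + 1 + 1 + 2 = 4.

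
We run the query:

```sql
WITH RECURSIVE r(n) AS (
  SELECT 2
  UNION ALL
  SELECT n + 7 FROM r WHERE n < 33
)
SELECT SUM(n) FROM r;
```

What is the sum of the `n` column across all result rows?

117

Base: n=2.
Iteration 1: 2 < 33 holds -> n = 2 + 7 = 9.
Iteration 2: 9 < 33 holds -> n = 9 + 7 = 16.
Iteration 3: 16 < 33 holds -> n = 16 + 7 = 23.
Iteration 4: 23 < 33 holds -> n = 23 + 7 = 30.
Iteration 5: 30 < 33 holds -> n = 30 + 7 = 37.
Iteration 6: 37 < 33 fails; recursion stops.
SUM(n) = 2 + 9 + 16 + 23 + 30 + 37 = 117.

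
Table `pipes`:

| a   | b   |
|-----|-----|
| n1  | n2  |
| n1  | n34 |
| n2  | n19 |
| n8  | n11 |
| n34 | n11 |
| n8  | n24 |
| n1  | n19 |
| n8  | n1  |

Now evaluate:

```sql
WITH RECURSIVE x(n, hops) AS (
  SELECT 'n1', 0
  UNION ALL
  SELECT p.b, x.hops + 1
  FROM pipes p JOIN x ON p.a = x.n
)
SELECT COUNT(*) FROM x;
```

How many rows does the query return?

6

Base: (n1, hops=0).
Iteration 1: edges from {n1} -> (n19, hops=1), (n2, hops=1), (n34, hops=1).
Iteration 2: edges from {n19,n2,n34} -> (n11, hops=2), (n19, hops=2).
Iteration 3: no outgoing edges from {n11,n19}; recursion stops.
Total rows emitted: 6.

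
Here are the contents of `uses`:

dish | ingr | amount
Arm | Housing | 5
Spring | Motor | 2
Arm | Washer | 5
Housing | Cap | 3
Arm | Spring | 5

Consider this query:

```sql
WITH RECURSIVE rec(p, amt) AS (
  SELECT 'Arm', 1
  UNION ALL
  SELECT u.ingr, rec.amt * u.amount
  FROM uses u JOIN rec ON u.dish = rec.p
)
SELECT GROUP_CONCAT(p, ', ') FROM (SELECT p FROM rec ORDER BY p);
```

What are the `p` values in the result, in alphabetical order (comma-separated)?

Base: (Arm, amt=1).
Iteration 1: components of {Arm} -> Housing = 1*5 = 5, Spring = 1*5 = 5, Washer = 1*5 = 5.
Iteration 2: components of {Housing,Spring,Washer} -> Cap = 5*3 = 15, Motor = 5*2 = 10.
Iteration 3: no further components; recursion stops.

Arm, Cap, Housing, Motor, Spring, Washer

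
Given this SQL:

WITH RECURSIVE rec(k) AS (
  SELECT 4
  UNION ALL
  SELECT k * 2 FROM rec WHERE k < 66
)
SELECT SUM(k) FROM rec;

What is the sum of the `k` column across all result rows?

252

Base: k=4.
Iteration 1: 4 < 66 holds -> k = 4 * 2 = 8.
Iteration 2: 8 < 66 holds -> k = 8 * 2 = 16.
Iteration 3: 16 < 66 holds -> k = 16 * 2 = 32.
Iteration 4: 32 < 66 holds -> k = 32 * 2 = 64.
Iteration 5: 64 < 66 holds -> k = 64 * 2 = 128.
Iteration 6: 128 < 66 fails; recursion stops.
SUM(k) = 4 + 8 + 16 + 32 + 64 + 128 = 252.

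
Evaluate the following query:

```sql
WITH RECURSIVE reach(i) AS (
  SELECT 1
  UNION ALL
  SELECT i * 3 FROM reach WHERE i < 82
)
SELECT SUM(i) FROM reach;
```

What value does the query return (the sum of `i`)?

364

Base: i=1.
Iteration 1: 1 < 82 holds -> i = 1 * 3 = 3.
Iteration 2: 3 < 82 holds -> i = 3 * 3 = 9.
Iteration 3: 9 < 82 holds -> i = 9 * 3 = 27.
Iteration 4: 27 < 82 holds -> i = 27 * 3 = 81.
Iteration 5: 81 < 82 holds -> i = 81 * 3 = 243.
Iteration 6: 243 < 82 fails; recursion stops.
SUM(i) = 1 + 3 + 9 + 27 + 81 + 243 = 364.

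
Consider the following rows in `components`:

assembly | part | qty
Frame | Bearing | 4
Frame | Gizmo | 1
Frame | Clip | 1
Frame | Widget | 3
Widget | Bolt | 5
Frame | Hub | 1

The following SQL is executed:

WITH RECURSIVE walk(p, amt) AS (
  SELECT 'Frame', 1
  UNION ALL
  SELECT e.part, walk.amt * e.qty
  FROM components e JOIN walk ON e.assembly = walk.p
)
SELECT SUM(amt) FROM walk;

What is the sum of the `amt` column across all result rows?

Base: (Frame, amt=1).
Iteration 1: components of {Frame} -> Bearing = 1*4 = 4, Clip = 1*1 = 1, Gizmo = 1*1 = 1, Hub = 1*1 = 1, Widget = 1*3 = 3.
Iteration 2: components of {Bearing,Clip,Gizmo,Hub,Widget} -> Bolt = 3*5 = 15.
Iteration 3: no further components; recursion stops.
SUM(amt) = 1 + 4 + 1 + 1 + 3 + 1 + 15 = 26.

26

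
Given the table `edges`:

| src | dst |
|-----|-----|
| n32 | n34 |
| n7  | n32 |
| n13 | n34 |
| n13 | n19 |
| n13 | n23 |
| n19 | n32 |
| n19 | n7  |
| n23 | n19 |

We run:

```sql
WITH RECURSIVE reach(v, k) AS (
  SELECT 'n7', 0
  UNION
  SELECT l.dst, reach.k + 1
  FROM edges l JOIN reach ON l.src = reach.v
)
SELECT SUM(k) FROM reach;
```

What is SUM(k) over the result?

Base: (n7, k=0).
Iteration 1: edges from {n7} -> (n32, k=1).
Iteration 2: edges from {n32} -> (n34, k=2).
Iteration 3: no outgoing edges from {n34}; recursion stops.
SUM(k) = 0 + 1 + 2 = 3.

3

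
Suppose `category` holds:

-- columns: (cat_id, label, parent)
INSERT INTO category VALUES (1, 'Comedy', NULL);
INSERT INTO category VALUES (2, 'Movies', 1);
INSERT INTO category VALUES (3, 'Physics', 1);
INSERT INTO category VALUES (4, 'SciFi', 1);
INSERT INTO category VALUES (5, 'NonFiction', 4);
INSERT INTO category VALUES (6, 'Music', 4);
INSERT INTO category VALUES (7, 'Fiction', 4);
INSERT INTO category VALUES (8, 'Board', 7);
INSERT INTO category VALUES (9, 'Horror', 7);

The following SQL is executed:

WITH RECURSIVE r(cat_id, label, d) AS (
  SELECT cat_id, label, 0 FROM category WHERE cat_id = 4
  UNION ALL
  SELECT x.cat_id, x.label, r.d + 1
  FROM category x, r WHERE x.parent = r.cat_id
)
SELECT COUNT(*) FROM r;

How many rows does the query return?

Base: cat_id=4 (SciFi) at d 0.
Iteration 1: rows with parent in {4} -> NonFiction (id 5, d 1), Music (id 6, d 1), Fiction (id 7, d 1).
Iteration 2: rows with parent in {5,6,7} -> Board (id 8, d 2), Horror (id 9, d 2).
Iteration 3: no rows with parent in {8,9}; recursion stops.
Total rows emitted: 6.

6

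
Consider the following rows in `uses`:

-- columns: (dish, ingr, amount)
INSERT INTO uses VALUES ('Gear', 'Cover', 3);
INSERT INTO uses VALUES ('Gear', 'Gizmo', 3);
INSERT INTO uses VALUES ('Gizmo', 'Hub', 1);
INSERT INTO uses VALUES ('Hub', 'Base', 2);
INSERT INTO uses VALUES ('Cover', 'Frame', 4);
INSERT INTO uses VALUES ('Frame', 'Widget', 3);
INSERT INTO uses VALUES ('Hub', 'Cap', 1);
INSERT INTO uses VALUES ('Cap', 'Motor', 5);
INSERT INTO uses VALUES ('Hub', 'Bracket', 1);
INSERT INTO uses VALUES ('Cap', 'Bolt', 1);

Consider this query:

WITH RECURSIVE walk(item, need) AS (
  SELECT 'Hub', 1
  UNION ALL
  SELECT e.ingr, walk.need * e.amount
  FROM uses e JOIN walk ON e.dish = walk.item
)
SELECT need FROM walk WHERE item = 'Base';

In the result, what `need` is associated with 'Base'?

Base: (Hub, need=1).
Iteration 1: components of {Hub} -> Base = 1*2 = 2, Bracket = 1*1 = 1, Cap = 1*1 = 1.
Iteration 2: components of {Base,Bracket,Cap} -> Bolt = 1*1 = 1, Motor = 1*5 = 5.
Iteration 3: no further components; recursion stops.

2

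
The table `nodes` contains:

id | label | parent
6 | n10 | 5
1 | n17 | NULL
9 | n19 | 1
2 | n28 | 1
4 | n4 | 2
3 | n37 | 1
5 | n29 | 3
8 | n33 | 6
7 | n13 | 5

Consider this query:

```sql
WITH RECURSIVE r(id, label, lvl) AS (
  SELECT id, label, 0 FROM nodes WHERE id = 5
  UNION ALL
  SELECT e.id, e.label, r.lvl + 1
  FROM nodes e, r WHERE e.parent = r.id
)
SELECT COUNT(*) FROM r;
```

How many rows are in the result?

4

Base: id=5 (n29) at lvl 0.
Iteration 1: rows with parent in {5} -> n10 (id 6, lvl 1), n13 (id 7, lvl 1).
Iteration 2: rows with parent in {6,7} -> n33 (id 8, lvl 2).
Iteration 3: no rows with parent in {8}; recursion stops.
Total rows emitted: 4.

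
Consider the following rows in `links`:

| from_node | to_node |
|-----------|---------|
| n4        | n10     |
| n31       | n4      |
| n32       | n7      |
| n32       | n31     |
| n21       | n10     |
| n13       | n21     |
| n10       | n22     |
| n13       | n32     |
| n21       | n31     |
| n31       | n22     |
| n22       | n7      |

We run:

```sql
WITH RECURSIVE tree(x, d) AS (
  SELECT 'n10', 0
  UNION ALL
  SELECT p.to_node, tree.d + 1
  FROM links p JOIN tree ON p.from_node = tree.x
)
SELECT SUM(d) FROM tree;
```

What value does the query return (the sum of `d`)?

3

Base: (n10, d=0).
Iteration 1: edges from {n10} -> (n22, d=1).
Iteration 2: edges from {n22} -> (n7, d=2).
Iteration 3: no outgoing edges from {n7}; recursion stops.
SUM(d) = 0 + 1 + 2 = 3.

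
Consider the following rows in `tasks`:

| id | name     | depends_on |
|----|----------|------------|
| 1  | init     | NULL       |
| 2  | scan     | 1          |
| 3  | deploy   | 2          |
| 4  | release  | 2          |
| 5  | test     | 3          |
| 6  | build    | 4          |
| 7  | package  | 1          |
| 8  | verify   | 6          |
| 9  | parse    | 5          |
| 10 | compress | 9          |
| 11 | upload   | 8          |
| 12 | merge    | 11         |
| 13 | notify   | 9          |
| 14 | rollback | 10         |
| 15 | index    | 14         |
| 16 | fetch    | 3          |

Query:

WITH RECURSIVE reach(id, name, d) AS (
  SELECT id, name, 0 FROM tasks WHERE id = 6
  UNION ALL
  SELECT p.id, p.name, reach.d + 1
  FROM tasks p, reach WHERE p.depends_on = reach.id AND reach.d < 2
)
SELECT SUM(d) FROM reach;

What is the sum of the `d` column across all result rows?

Base: id=6 (build) at d 0.
Iteration 1: rows with depends_on in {6} -> verify (id 8, d 1).
Iteration 2: rows with depends_on in {8} -> upload (id 11, d 2).
Iteration 3: d < 2 fails for all current rows; recursion stops.
SUM(d) = 0 + 1 + 2 = 3.

3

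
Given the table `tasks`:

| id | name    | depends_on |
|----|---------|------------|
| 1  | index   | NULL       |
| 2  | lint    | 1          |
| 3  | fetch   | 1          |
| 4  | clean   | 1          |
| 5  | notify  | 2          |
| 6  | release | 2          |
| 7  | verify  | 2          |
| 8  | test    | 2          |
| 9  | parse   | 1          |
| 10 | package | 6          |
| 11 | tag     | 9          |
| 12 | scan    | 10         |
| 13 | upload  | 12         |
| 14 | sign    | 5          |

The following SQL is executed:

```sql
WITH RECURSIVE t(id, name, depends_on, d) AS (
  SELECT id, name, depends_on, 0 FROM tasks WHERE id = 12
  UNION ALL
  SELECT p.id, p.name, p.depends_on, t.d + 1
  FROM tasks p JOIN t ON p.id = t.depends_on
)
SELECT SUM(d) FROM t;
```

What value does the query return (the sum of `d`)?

Base: id=12 (scan), depends_on=10, d 0.
Iteration 1: join on id=10 -> package (id 10, depends_on=6, d 1).
Iteration 2: join on id=6 -> release (id 6, depends_on=2, d 2).
Iteration 3: join on id=2 -> lint (id 2, depends_on=1, d 3).
Iteration 4: join on id=1 -> index (id 1, depends_on=NULL, d 4).
Iteration 5: depends_on is NULL; no match; recursion stops.
SUM(d) = 0 + 1 + 2 + 3 + 4 = 10.

10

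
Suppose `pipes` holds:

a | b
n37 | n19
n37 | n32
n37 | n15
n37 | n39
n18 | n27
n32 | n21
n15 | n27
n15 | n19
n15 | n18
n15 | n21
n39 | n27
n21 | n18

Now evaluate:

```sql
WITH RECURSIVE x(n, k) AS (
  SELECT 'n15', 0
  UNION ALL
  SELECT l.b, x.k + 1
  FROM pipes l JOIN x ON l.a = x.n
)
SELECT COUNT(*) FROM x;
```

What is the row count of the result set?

Base: (n15, k=0).
Iteration 1: edges from {n15} -> (n18, k=1), (n19, k=1), (n21, k=1), (n27, k=1).
Iteration 2: edges from {n18,n19,n21,n27} -> (n18, k=2), (n27, k=2).
Iteration 3: edges from {n18,n27} -> (n27, k=3).
Iteration 4: no outgoing edges from {n27}; recursion stops.
Total rows emitted: 8.

8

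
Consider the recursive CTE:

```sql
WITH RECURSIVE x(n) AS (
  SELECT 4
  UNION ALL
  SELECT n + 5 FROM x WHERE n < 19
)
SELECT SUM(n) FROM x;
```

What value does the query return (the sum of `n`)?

46

Base: n=4.
Iteration 1: 4 < 19 holds -> n = 4 + 5 = 9.
Iteration 2: 9 < 19 holds -> n = 9 + 5 = 14.
Iteration 3: 14 < 19 holds -> n = 14 + 5 = 19.
Iteration 4: 19 < 19 fails; recursion stops.
SUM(n) = 4 + 9 + 14 + 19 = 46.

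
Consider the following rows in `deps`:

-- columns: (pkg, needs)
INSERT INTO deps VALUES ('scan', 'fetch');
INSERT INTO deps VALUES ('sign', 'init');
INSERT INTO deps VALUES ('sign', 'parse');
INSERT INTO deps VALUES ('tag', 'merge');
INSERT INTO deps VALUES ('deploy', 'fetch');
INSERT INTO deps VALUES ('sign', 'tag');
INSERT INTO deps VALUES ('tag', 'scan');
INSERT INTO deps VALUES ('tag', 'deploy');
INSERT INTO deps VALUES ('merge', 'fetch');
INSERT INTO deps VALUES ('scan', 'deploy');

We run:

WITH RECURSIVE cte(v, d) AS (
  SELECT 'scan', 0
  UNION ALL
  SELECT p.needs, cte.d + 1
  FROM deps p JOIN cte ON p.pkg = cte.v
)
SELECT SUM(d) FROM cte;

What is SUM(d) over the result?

4

Base: (scan, d=0).
Iteration 1: edges from {scan} -> (deploy, d=1), (fetch, d=1).
Iteration 2: edges from {deploy,fetch} -> (fetch, d=2).
Iteration 3: no outgoing edges from {fetch}; recursion stops.
SUM(d) = 0 + 1 + 1 + 2 = 4.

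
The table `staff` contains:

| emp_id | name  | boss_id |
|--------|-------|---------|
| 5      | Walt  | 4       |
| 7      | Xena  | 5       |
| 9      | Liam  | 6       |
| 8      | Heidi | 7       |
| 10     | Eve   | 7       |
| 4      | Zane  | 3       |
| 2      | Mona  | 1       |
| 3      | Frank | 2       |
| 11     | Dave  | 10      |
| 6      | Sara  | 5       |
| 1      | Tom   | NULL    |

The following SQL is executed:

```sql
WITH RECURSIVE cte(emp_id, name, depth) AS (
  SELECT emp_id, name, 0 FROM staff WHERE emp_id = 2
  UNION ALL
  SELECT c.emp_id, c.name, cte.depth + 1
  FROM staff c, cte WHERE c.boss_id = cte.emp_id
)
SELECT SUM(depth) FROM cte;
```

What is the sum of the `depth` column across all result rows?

Base: emp_id=2 (Mona) at depth 0.
Iteration 1: rows with boss_id in {2} -> Frank (id 3, depth 1).
Iteration 2: rows with boss_id in {3} -> Zane (id 4, depth 2).
Iteration 3: rows with boss_id in {4} -> Walt (id 5, depth 3).
Iteration 4: rows with boss_id in {5} -> Sara (id 6, depth 4), Xena (id 7, depth 4).
Iteration 5: rows with boss_id in {6,7} -> Heidi (id 8, depth 5), Liam (id 9, depth 5), Eve (id 10, depth 5).
Iteration 6: rows with boss_id in {8,9,10} -> Dave (id 11, depth 6).
Iteration 7: no rows with boss_id in {11}; recursion stops.
SUM(depth) = 0 + 1 + 2 + 3 + 4 + 4 + 5 + 5 + 5 + 6 = 35.

35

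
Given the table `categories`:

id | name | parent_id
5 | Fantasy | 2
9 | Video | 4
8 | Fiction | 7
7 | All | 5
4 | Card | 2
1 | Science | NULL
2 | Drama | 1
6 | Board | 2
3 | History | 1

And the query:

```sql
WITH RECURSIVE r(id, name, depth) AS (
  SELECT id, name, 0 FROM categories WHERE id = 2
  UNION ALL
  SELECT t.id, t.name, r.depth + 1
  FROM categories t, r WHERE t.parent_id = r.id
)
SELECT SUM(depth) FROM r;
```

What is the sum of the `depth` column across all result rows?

Base: id=2 (Drama) at depth 0.
Iteration 1: rows with parent_id in {2} -> Card (id 4, depth 1), Fantasy (id 5, depth 1), Board (id 6, depth 1).
Iteration 2: rows with parent_id in {4,5,6} -> All (id 7, depth 2), Video (id 9, depth 2).
Iteration 3: rows with parent_id in {7,9} -> Fiction (id 8, depth 3).
Iteration 4: no rows with parent_id in {8}; recursion stops.
SUM(depth) = 0 + 1 + 1 + 1 + 2 + 2 + 3 = 10.

10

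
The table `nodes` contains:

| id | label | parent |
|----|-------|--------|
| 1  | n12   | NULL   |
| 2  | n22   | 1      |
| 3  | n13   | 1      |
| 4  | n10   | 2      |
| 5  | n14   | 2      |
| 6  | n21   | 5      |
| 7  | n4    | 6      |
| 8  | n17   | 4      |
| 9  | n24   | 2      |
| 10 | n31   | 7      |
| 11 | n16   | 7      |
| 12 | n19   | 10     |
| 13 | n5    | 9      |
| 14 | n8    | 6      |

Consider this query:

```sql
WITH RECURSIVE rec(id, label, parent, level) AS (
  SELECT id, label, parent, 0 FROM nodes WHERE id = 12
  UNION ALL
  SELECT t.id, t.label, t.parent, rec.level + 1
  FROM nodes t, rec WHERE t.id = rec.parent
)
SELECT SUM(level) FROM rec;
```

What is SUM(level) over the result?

Base: id=12 (n19), parent=10, level 0.
Iteration 1: join on id=10 -> n31 (id 10, parent=7, level 1).
Iteration 2: join on id=7 -> n4 (id 7, parent=6, level 2).
Iteration 3: join on id=6 -> n21 (id 6, parent=5, level 3).
Iteration 4: join on id=5 -> n14 (id 5, parent=2, level 4).
Iteration 5: join on id=2 -> n22 (id 2, parent=1, level 5).
Iteration 6: join on id=1 -> n12 (id 1, parent=NULL, level 6).
Iteration 7: parent is NULL; no match; recursion stops.
SUM(level) = 0 + 1 + 2 + 3 + 4 + 5 + 6 = 21.

21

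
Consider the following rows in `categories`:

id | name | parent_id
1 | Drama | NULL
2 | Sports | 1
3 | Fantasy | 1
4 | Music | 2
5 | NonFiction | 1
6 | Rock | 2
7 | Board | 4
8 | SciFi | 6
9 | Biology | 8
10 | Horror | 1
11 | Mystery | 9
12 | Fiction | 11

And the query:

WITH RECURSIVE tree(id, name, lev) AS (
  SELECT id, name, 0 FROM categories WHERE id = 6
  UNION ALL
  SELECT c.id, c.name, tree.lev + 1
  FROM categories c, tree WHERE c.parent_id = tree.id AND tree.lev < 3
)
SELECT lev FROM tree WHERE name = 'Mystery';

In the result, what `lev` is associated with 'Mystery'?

3

Base: id=6 (Rock) at lev 0.
Iteration 1: rows with parent_id in {6} -> SciFi (id 8, lev 1).
Iteration 2: rows with parent_id in {8} -> Biology (id 9, lev 2).
Iteration 3: rows with parent_id in {9} -> Mystery (id 11, lev 3).
Iteration 4: lev < 3 fails for all current rows; recursion stops.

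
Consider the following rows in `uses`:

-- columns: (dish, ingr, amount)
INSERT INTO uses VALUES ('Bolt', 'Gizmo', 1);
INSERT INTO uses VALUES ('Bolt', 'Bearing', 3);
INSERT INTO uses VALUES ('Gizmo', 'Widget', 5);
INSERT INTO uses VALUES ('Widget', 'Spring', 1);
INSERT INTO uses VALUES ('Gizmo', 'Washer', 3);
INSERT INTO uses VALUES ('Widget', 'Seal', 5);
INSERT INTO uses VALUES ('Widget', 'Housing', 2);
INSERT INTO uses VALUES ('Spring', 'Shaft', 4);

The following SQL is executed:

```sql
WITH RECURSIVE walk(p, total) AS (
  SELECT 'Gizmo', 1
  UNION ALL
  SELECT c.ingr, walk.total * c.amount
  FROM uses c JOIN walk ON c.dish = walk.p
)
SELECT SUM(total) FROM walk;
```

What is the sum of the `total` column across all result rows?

69

Base: (Gizmo, total=1).
Iteration 1: components of {Gizmo} -> Washer = 1*3 = 3, Widget = 1*5 = 5.
Iteration 2: components of {Washer,Widget} -> Housing = 5*2 = 10, Seal = 5*5 = 25, Spring = 5*1 = 5.
Iteration 3: components of {Housing,Seal,Spring} -> Shaft = 5*4 = 20.
Iteration 4: no further components; recursion stops.
SUM(total) = 1 + 5 + 3 + 5 + 25 + 10 + 20 = 69.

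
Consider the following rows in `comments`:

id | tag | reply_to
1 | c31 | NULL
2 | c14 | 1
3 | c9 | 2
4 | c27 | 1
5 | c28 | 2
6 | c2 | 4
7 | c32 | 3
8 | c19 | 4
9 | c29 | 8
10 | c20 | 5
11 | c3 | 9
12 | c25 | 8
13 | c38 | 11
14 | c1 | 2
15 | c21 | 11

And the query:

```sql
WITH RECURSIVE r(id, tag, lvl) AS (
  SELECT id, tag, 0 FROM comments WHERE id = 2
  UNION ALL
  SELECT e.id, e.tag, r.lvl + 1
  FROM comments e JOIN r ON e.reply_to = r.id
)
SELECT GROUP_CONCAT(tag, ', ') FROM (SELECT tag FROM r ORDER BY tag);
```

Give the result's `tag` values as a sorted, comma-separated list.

c1, c14, c20, c28, c32, c9

Base: id=2 (c14) at lvl 0.
Iteration 1: rows with reply_to in {2} -> c9 (id 3, lvl 1), c28 (id 5, lvl 1), c1 (id 14, lvl 1).
Iteration 2: rows with reply_to in {3,5,14} -> c32 (id 7, lvl 2), c20 (id 10, lvl 2).
Iteration 3: no rows with reply_to in {7,10}; recursion stops.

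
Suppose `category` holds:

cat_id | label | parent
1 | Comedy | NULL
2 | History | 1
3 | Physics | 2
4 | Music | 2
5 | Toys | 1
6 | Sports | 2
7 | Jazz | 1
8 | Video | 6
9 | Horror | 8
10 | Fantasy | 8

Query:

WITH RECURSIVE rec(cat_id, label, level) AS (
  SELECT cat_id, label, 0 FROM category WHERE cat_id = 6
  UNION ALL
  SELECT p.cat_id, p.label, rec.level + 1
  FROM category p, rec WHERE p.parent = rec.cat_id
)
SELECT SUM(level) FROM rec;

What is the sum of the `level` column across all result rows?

5

Base: cat_id=6 (Sports) at level 0.
Iteration 1: rows with parent in {6} -> Video (id 8, level 1).
Iteration 2: rows with parent in {8} -> Horror (id 9, level 2), Fantasy (id 10, level 2).
Iteration 3: no rows with parent in {9,10}; recursion stops.
SUM(level) = 0 + 1 + 2 + 2 = 5.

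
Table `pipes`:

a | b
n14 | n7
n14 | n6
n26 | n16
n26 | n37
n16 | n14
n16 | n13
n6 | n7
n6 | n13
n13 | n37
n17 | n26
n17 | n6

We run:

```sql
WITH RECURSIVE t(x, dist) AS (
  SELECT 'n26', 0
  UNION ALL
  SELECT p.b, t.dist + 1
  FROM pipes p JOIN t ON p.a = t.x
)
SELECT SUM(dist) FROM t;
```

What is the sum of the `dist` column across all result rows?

28

Base: (n26, dist=0).
Iteration 1: edges from {n26} -> (n16, dist=1), (n37, dist=1).
Iteration 2: edges from {n16,n37} -> (n13, dist=2), (n14, dist=2).
Iteration 3: edges from {n13,n14} -> (n37, dist=3), (n6, dist=3), (n7, dist=3).
Iteration 4: edges from {n37,n6,n7} -> (n13, dist=4), (n7, dist=4).
Iteration 5: edges from {n13,n7} -> (n37, dist=5).
Iteration 6: no outgoing edges from {n37}; recursion stops.
SUM(dist) = 0 + 1 + 1 + 2 + 2 + 3 + 3 + 3 + 4 + 4 + 5 = 28.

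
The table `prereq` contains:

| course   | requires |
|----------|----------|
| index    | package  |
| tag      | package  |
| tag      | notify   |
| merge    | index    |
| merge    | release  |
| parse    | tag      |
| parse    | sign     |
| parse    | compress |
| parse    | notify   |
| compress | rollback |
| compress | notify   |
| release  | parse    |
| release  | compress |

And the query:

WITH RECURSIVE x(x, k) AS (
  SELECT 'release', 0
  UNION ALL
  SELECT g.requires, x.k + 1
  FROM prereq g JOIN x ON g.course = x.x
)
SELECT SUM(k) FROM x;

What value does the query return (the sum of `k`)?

26

Base: (release, k=0).
Iteration 1: edges from {release} -> (compress, k=1), (parse, k=1).
Iteration 2: edges from {compress,parse} -> (compress, k=2), (notify, k=2) x2, (rollback, k=2), (sign, k=2), (tag, k=2). [UNION ALL keeps all 6 new rows, including repeats]
Iteration 3: edges from {compress,notify,rollback,sign,tag} -> (notify, k=3) x2, (package, k=3), (rollback, k=3). [UNION ALL keeps all 4 new rows, including repeats]
Iteration 4: no outgoing edges from {notify,package,rollback}; recursion stops.
SUM(k) = 0 + 1 + 1 + 2 + 2 + 2 + 2 + 2 + 2 + 3 + 3 + 3 + 3 = 26.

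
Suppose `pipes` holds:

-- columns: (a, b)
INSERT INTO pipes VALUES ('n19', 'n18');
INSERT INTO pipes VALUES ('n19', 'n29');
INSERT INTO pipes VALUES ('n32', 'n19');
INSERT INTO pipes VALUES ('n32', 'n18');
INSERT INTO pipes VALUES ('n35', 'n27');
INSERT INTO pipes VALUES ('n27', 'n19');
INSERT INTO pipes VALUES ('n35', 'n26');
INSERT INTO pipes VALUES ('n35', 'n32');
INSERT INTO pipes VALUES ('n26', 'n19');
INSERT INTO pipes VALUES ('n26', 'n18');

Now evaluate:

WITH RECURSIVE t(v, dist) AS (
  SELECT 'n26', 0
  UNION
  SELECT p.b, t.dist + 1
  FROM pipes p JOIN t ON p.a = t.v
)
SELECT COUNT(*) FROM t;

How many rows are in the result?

Base: (n26, dist=0).
Iteration 1: edges from {n26} -> (n18, dist=1), (n19, dist=1).
Iteration 2: edges from {n18,n19} -> (n18, dist=2), (n29, dist=2).
Iteration 3: no outgoing edges from {n18,n29}; recursion stops.
Total rows emitted: 5.

5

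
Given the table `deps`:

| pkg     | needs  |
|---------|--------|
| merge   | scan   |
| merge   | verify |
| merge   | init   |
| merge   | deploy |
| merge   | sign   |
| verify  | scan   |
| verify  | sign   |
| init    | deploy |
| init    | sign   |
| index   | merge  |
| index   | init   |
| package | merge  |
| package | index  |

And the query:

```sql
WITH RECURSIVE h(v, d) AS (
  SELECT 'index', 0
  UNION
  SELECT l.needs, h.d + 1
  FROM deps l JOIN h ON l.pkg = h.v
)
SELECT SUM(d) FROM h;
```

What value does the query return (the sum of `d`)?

Base: (index, d=0).
Iteration 1: edges from {index} -> (init, d=1), (merge, d=1).
Iteration 2: edges from {init,merge} -> (deploy, d=2), (init, d=2), (scan, d=2), (sign, d=2), (verify, d=2). [UNION drops 2 duplicate row(s)]
Iteration 3: edges from {deploy,init,scan,sign,verify} -> (deploy, d=3), (scan, d=3), (sign, d=3). [UNION drops 1 duplicate row(s)]
Iteration 4: no outgoing edges from {deploy,scan,sign}; recursion stops.
SUM(d) = 0 + 1 + 1 + 2 + 2 + 2 + 2 + 2 + 3 + 3 + 3 = 21.

21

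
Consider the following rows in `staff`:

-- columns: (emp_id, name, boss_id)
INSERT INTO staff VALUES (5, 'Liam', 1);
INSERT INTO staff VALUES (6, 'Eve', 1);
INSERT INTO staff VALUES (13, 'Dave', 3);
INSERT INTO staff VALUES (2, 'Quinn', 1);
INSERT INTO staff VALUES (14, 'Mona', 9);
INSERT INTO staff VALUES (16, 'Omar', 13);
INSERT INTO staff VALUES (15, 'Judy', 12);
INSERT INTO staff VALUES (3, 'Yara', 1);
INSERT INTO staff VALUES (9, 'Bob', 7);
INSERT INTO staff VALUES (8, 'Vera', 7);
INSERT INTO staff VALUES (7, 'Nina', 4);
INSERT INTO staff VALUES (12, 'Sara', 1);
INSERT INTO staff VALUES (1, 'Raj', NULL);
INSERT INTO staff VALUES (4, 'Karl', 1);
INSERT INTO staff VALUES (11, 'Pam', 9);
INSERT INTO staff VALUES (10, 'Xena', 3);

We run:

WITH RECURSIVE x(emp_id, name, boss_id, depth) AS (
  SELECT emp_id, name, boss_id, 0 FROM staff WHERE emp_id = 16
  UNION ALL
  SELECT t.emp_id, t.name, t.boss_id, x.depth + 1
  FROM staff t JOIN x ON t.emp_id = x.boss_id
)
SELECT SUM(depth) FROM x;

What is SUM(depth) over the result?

Base: emp_id=16 (Omar), boss_id=13, depth 0.
Iteration 1: join on emp_id=13 -> Dave (id 13, boss_id=3, depth 1).
Iteration 2: join on emp_id=3 -> Yara (id 3, boss_id=1, depth 2).
Iteration 3: join on emp_id=1 -> Raj (id 1, boss_id=NULL, depth 3).
Iteration 4: boss_id is NULL; no match; recursion stops.
SUM(depth) = 0 + 1 + 2 + 3 = 6.

6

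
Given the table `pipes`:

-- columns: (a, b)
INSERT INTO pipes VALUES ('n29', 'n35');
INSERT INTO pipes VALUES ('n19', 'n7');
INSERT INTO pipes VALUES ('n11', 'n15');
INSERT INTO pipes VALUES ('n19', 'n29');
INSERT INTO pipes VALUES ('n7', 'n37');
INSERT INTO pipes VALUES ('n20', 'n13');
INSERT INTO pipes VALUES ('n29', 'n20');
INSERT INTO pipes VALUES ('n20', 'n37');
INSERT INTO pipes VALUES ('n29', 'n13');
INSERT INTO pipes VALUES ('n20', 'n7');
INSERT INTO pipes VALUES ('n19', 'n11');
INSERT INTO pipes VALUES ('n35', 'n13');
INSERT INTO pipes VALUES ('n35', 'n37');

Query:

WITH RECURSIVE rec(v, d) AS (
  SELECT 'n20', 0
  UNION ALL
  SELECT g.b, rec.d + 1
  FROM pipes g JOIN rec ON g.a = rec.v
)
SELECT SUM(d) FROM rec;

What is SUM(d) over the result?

Base: (n20, d=0).
Iteration 1: edges from {n20} -> (n13, d=1), (n37, d=1), (n7, d=1).
Iteration 2: edges from {n13,n37,n7} -> (n37, d=2).
Iteration 3: no outgoing edges from {n37}; recursion stops.
SUM(d) = 0 + 1 + 1 + 1 + 2 = 5.

5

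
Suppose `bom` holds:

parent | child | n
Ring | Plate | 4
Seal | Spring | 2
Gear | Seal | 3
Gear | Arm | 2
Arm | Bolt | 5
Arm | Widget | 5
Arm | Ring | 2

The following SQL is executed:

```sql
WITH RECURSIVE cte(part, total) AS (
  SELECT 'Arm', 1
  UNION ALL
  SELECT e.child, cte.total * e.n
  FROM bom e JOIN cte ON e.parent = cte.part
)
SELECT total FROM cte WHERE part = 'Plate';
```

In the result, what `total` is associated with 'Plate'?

8

Base: (Arm, total=1).
Iteration 1: components of {Arm} -> Bolt = 1*5 = 5, Ring = 1*2 = 2, Widget = 1*5 = 5.
Iteration 2: components of {Bolt,Ring,Widget} -> Plate = 2*4 = 8.
Iteration 3: no further components; recursion stops.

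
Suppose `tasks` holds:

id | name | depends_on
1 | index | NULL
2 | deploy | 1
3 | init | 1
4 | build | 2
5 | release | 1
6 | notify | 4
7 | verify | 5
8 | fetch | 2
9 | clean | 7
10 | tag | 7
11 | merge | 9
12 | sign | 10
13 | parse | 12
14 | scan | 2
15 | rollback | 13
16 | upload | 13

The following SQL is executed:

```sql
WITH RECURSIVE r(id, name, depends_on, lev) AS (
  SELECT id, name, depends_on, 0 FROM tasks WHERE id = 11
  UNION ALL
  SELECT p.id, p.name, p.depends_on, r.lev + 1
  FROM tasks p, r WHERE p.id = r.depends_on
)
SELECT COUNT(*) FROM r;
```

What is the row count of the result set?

5

Base: id=11 (merge), depends_on=9, lev 0.
Iteration 1: join on id=9 -> clean (id 9, depends_on=7, lev 1).
Iteration 2: join on id=7 -> verify (id 7, depends_on=5, lev 2).
Iteration 3: join on id=5 -> release (id 5, depends_on=1, lev 3).
Iteration 4: join on id=1 -> index (id 1, depends_on=NULL, lev 4).
Iteration 5: depends_on is NULL; no match; recursion stops.
Total rows emitted: 5.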